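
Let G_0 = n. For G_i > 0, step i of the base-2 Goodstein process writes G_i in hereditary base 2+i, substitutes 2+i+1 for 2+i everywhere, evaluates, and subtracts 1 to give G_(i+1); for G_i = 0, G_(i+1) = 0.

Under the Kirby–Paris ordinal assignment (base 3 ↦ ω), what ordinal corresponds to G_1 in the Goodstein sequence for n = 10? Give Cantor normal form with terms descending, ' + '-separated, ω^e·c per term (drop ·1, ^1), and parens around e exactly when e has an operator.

i=0: 10 = 2^(2 + 1) + 2 (b=2); 2→3: 3^(3 + 1) + 3 = 84; 84−1 = 83
i=1: 83 = 3^(3 + 1) + 2 (b=3); 3→4: 4^(4 + 1) + 2 = 1026; 1026−1 = 1025

ω^(ω + 1) + 2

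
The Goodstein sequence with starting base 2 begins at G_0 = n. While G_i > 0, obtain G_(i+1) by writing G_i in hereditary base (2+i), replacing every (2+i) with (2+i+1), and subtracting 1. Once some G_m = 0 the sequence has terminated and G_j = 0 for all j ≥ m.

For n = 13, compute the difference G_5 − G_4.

5485287

(0) 13|_2 = 2^(2 + 1) + 2^2 + 1 ↦ 3^(3 + 1) + 3^3 + 1|_3 = 109 ⇒ 108
(1) 108|_3 = 3^(3 + 1) + 3^3 ↦ 4^(4 + 1) + 4^4|_4 = 1280 ⇒ 1279
(2) 1279|_4 = 4^(4 + 1) + 3·4^3 + 3·4^2 + 3·4 + 3 ↦ 5^(5 + 1) + 3·5^3 + 3·5^2 + 3·5 + 3|_5 = 16093 ⇒ 16092
(3) 16092|_5 = 5^(5 + 1) + 3·5^3 + 3·5^2 + 3·5 + 2 ↦ 6^(6 + 1) + 3·6^3 + 3·6^2 + 3·6 + 2|_6 = 280712 ⇒ 280711
(4) 280711|_6 = 6^(6 + 1) + 3·6^3 + 3·6^2 + 3·6 + 1 ↦ 7^(7 + 1) + 3·7^3 + 3·7^2 + 3·7 + 1|_7 = 5765999 ⇒ 5765998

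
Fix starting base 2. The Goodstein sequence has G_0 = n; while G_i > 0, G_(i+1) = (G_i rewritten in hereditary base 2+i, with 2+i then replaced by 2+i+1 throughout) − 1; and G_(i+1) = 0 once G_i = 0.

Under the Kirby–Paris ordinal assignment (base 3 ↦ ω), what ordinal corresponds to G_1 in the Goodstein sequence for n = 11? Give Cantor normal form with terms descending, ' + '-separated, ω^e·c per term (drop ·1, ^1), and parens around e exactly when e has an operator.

i=0: 11 = 2^(2 + 1) + 2 + 1 (b=2); 2→3: 3^(3 + 1) + 3 + 1 = 85; 85−1 = 84
i=1: 84 = 3^(3 + 1) + 3 (b=3); 3→4: 4^(4 + 1) + 4 = 1028; 1028−1 = 1027

ω^(ω + 1) + ω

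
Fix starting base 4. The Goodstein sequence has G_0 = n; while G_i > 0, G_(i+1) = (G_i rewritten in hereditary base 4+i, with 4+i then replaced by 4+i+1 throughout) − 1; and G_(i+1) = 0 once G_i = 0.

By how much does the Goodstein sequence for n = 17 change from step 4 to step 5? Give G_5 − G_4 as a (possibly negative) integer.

4

G_0=17  [base 4] 4^2 + 1  →[4↦5]→  5^2 + 1 = 26  −1 ⇒ G_1=25
G_1=25  [base 5] 5^2  →[5↦6]→  6^2 = 36  −1 ⇒ G_2=35
G_2=35  [base 6] 5·6 + 5  →[6↦7]→  5·7 + 5 = 40  −1 ⇒ G_3=39
G_3=39  [base 7] 5·7 + 4  →[7↦8]→  5·8 + 4 = 44  −1 ⇒ G_4=43
G_4=43  [base 8] 5·8 + 3  →[8↦9]→  5·9 + 3 = 48  −1 ⇒ G_5=47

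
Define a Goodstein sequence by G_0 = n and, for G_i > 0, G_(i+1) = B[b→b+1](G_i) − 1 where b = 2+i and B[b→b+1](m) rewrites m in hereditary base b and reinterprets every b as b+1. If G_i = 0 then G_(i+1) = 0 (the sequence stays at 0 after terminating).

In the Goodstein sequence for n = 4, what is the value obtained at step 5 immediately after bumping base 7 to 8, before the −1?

140

i=0: 4 = 2^2 (b=2); 2→3: 3^3 = 27; 27−1 = 26
i=1: 26 = 2·3^2 + 2·3 + 2 (b=3); 3→4: 2·4^2 + 2·4 + 2 = 42; 42−1 = 41
i=2: 41 = 2·4^2 + 2·4 + 1 (b=4); 4→5: 2·5^2 + 2·5 + 1 = 61; 61−1 = 60
i=3: 60 = 2·5^2 + 2·5 (b=5); 5→6: 2·6^2 + 2·6 = 84; 84−1 = 83
i=4: 83 = 2·6^2 + 6 + 5 (b=6); 6→7: 2·7^2 + 7 + 5 = 110; 110−1 = 109
i=5: 109 = 2·7^2 + 7 + 4 (b=7); 7→8: 2·8^2 + 8 + 4 = 140; 140−1 = 139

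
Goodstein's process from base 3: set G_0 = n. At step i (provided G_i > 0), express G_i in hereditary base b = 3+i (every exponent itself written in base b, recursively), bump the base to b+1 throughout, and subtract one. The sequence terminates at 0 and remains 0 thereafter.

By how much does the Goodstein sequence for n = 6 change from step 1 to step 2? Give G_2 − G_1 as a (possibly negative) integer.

0

(0) 6|_3 = 2·3 ↦ 2·4|_4 = 8 ⇒ 7
(1) 7|_4 = 4 + 3 ↦ 5 + 3|_5 = 8 ⇒ 7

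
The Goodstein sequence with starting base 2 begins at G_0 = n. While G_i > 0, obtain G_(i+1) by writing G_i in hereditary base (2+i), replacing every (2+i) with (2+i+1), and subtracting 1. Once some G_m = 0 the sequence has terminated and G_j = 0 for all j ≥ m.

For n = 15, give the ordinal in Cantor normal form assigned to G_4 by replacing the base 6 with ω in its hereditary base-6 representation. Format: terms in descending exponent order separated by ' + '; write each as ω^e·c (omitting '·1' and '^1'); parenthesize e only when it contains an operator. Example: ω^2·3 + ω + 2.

ω^(ω + 1) + ω^ω + 1

15 —HB2→ 2^(2 + 1) + 2^2 + 2 + 1 —bump→ 3^(3 + 1) + 3^3 + 3 + 1 = 112 —(−1)→ 111
111 —HB3→ 3^(3 + 1) + 3^3 + 3 —bump→ 4^(4 + 1) + 4^4 + 4 = 1284 —(−1)→ 1283
1283 —HB4→ 4^(4 + 1) + 4^4 + 3 —bump→ 5^(5 + 1) + 5^5 + 3 = 18753 —(−1)→ 18752
18752 —HB5→ 5^(5 + 1) + 5^5 + 2 —bump→ 6^(6 + 1) + 6^6 + 2 = 326594 —(−1)→ 326593
326593 —HB6→ 6^(6 + 1) + 6^6 + 1 —bump→ 7^(7 + 1) + 7^7 + 1 = 6588345 —(−1)→ 6588344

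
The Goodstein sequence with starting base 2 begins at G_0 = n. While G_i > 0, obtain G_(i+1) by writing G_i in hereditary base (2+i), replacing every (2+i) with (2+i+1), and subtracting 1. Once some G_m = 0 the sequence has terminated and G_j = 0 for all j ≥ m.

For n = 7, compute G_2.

259

step 0: 7 = 2^2 + 2 + 1; sub 3 for 2: 3^3 + 3 + 1; = 31; G_1 = 31−1 = 30
step 1: 30 = 3^3 + 3; sub 4 for 3: 4^4 + 4; = 260; G_2 = 260−1 = 259
step 2: 259 = 4^4 + 3; sub 5 for 4: 5^5 + 3; = 3128; G_3 = 3128−1 = 3127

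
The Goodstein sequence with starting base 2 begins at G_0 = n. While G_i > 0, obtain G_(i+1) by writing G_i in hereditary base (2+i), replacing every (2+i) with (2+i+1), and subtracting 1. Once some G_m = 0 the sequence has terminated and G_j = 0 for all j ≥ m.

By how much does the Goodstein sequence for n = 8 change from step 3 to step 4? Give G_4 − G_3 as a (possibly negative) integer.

87085

step 0: 8 = 2^(2 + 1); sub 3 for 2: 3^(3 + 1); = 81; G_1 = 81−1 = 80
step 1: 80 = 2·3^3 + 2·3^2 + 2·3 + 2; sub 4 for 3: 2·4^4 + 2·4^2 + 2·4 + 2; = 554; G_2 = 554−1 = 553
step 2: 553 = 2·4^4 + 2·4^2 + 2·4 + 1; sub 5 for 4: 2·5^5 + 2·5^2 + 2·5 + 1; = 6311; G_3 = 6311−1 = 6310
step 3: 6310 = 2·5^5 + 2·5^2 + 2·5; sub 6 for 5: 2·6^6 + 2·6^2 + 2·6; = 93396; G_4 = 93396−1 = 93395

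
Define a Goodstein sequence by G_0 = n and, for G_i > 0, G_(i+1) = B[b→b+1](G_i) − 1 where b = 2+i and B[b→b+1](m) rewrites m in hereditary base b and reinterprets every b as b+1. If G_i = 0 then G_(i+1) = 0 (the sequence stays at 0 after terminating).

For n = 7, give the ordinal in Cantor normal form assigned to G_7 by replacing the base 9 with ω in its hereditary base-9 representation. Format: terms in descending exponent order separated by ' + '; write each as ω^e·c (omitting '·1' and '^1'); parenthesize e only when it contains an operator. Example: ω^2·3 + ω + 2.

ω^7·7 + ω^6·7 + ω^5·7 + ω^4·7 + ω^3·7 + ω^2·7 + ω·7 + 6

7 —HB2→ 2^2 + 2 + 1 —bump→ 3^3 + 3 + 1 = 31 —(−1)→ 30
30 —HB3→ 3^3 + 3 —bump→ 4^4 + 4 = 260 —(−1)→ 259
259 —HB4→ 4^4 + 3 —bump→ 5^5 + 3 = 3128 —(−1)→ 3127
3127 —HB5→ 5^5 + 2 —bump→ 6^6 + 2 = 46658 —(−1)→ 46657
46657 —HB6→ 6^6 + 1 —bump→ 7^7 + 1 = 823544 —(−1)→ 823543
823543 —HB7→ 7^7 —bump→ 8^8 = 16777216 —(−1)→ 16777215
16777215 —HB8→ 7·8^7 + 7·8^6 + 7·8^5 + 7·8^4 + 7·8^3 + 7·8^2 + 7·8 + 7 —bump→ 7·9^7 + 7·9^6 + 7·9^5 + 7·9^4 + 7·9^3 + 7·9^2 + 7·9 + 7 = 37665880 —(−1)→ 37665879
37665879 —HB9→ 7·9^7 + 7·9^6 + 7·9^5 + 7·9^4 + 7·9^3 + 7·9^2 + 7·9 + 6 —bump→ 7·10^7 + 7·10^6 + 7·10^5 + 7·10^4 + 7·10^3 + 7·10^2 + 7·10 + 6 = 77777776 —(−1)→ 77777775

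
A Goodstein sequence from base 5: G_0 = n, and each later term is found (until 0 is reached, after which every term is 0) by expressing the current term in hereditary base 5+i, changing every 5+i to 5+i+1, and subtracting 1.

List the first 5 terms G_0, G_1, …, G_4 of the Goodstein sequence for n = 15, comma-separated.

15 —HB5→ 3·5 —bump→ 3·6 = 18 —(−1)→ 17
17 —HB6→ 2·6 + 5 —bump→ 2·7 + 5 = 19 —(−1)→ 18
18 —HB7→ 2·7 + 4 —bump→ 2·8 + 4 = 20 —(−1)→ 19
19 —HB8→ 2·8 + 3 —bump→ 2·9 + 3 = 21 —(−1)→ 20

15, 17, 18, 19, 20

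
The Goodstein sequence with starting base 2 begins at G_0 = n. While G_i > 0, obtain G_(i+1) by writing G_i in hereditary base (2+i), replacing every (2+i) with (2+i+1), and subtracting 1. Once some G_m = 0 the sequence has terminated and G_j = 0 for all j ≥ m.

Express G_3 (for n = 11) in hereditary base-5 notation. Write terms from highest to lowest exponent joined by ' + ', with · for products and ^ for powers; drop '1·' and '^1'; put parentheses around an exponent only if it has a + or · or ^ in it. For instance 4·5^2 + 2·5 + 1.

G_0=11  [base 2] 2^(2 + 1) + 2 + 1  →[2↦3]→  3^(3 + 1) + 3 + 1 = 85  −1 ⇒ G_1=84
G_1=84  [base 3] 3^(3 + 1) + 3  →[3↦4]→  4^(4 + 1) + 4 = 1028  −1 ⇒ G_2=1027
G_2=1027  [base 4] 4^(4 + 1) + 3  →[4↦5]→  5^(5 + 1) + 3 = 15628  −1 ⇒ G_3=15627
G_3=15627  [base 5] 5^(5 + 1) + 2  →[5↦6]→  6^(6 + 1) + 2 = 279938  −1 ⇒ G_4=279937

5^(5 + 1) + 2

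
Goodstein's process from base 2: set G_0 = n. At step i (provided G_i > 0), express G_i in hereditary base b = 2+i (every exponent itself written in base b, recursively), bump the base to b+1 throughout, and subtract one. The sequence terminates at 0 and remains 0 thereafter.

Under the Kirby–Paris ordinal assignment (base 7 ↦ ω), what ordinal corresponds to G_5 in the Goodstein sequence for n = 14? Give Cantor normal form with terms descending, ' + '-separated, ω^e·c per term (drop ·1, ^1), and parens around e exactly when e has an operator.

(0) 14|_2 = 2^(2 + 1) + 2^2 + 2 ↦ 3^(3 + 1) + 3^3 + 3|_3 = 111 ⇒ 110
(1) 110|_3 = 3^(3 + 1) + 3^3 + 2 ↦ 4^(4 + 1) + 4^4 + 2|_4 = 1282 ⇒ 1281
(2) 1281|_4 = 4^(4 + 1) + 4^4 + 1 ↦ 5^(5 + 1) + 5^5 + 1|_5 = 18751 ⇒ 18750
(3) 18750|_5 = 5^(5 + 1) + 5^5 ↦ 6^(6 + 1) + 6^6|_6 = 326592 ⇒ 326591
(4) 326591|_6 = 6^(6 + 1) + 5·6^5 + 5·6^4 + 5·6^3 + 5·6^2 + 5·6 + 5 ↦ 7^(7 + 1) + 5·7^5 + 5·7^4 + 5·7^3 + 5·7^2 + 5·7 + 5|_7 = 5862841 ⇒ 5862840
(5) 5862840|_7 = 7^(7 + 1) + 5·7^5 + 5·7^4 + 5·7^3 + 5·7^2 + 5·7 + 4 ↦ 8^(8 + 1) + 5·8^5 + 5·8^4 + 5·8^3 + 5·8^2 + 5·8 + 4|_8 = 134404972 ⇒ 134404971

ω^(ω + 1) + ω^5·5 + ω^4·5 + ω^3·5 + ω^2·5 + ω·5 + 4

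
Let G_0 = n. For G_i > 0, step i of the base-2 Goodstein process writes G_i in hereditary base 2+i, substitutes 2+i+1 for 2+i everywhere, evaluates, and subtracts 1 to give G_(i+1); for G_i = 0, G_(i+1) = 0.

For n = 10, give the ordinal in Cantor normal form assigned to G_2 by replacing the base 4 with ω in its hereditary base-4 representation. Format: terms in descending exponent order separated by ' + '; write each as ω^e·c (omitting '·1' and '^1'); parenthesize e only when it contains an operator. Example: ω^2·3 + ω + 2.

ω^(ω + 1) + 1

G_0 = 10. HB_2(10) = 2^(2 + 1) + 2. Bump = 84. G_1 = 83.
G_1 = 83. HB_3(83) = 3^(3 + 1) + 2. Bump = 1026. G_2 = 1025.
G_2 = 1025. HB_4(1025) = 4^(4 + 1) + 1. Bump = 15626. G_3 = 15625.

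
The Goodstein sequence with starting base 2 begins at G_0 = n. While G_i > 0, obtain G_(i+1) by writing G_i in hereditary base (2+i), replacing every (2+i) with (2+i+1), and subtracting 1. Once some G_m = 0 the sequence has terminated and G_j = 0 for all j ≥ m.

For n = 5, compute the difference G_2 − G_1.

G_0=5  [base 2] 2^2 + 1  →[2↦3]→  3^3 + 1 = 28  −1 ⇒ G_1=27
G_1=27  [base 3] 3^3  →[3↦4]→  4^4 = 256  −1 ⇒ G_2=255

228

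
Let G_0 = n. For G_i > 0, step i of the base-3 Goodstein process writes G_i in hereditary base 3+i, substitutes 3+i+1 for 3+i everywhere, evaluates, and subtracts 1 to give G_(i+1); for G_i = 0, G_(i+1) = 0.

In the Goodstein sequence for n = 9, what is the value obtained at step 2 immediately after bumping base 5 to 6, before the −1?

i=0: 9 = 3^2 (b=3); 3→4: 4^2 = 16; 16−1 = 15
i=1: 15 = 3·4 + 3 (b=4); 4→5: 3·5 + 3 = 18; 18−1 = 17
i=2: 17 = 3·5 + 2 (b=5); 5→6: 3·6 + 2 = 20; 20−1 = 19

20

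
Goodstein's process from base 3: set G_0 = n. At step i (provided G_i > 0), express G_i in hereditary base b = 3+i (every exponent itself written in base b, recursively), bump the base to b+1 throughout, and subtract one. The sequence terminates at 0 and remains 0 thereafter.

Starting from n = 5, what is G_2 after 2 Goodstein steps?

5

step 0: 5 = 3 + 2; sub 4 for 3: 4 + 2; = 6; G_1 = 6−1 = 5
step 1: 5 = 4 + 1; sub 5 for 4: 5 + 1; = 6; G_2 = 6−1 = 5
step 2: 5 = 5; sub 6 for 5: 6; = 6; G_3 = 6−1 = 5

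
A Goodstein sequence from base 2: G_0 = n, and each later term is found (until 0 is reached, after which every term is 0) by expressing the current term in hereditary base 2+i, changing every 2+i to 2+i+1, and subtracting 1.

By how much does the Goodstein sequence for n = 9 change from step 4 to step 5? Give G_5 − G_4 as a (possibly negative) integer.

i=0: 9 = 2^(2 + 1) + 1 (b=2); 2→3: 3^(3 + 1) + 1 = 82; 82−1 = 81
i=1: 81 = 3^(3 + 1) (b=3); 3→4: 4^(4 + 1) = 1024; 1024−1 = 1023
i=2: 1023 = 3·4^4 + 3·4^3 + 3·4^2 + 3·4 + 3 (b=4); 4→5: 3·5^5 + 3·5^3 + 3·5^2 + 3·5 + 3 = 9843; 9843−1 = 9842
i=3: 9842 = 3·5^5 + 3·5^3 + 3·5^2 + 3·5 + 2 (b=5); 5→6: 3·6^6 + 3·6^3 + 3·6^2 + 3·6 + 2 = 140744; 140744−1 = 140743
i=4: 140743 = 3·6^6 + 3·6^3 + 3·6^2 + 3·6 + 1 (b=6); 6→7: 3·7^7 + 3·7^3 + 3·7^2 + 3·7 + 1 = 2471827; 2471827−1 = 2471826

2331083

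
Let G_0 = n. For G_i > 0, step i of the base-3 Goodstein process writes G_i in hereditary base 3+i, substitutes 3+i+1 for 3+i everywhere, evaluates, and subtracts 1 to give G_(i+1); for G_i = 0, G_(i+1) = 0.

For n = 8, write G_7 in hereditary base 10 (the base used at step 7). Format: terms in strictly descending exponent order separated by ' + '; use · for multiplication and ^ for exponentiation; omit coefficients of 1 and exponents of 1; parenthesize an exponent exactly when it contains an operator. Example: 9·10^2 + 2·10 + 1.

10 + 1

base 3: 8 = 2·3 + 2; at 4: 2·4 + 2 = 10; next = 9
base 4: 9 = 2·4 + 1; at 5: 2·5 + 1 = 11; next = 10
base 5: 10 = 2·5; at 6: 2·6 = 12; next = 11
base 6: 11 = 6 + 5; at 7: 7 + 5 = 12; next = 11
base 7: 11 = 7 + 4; at 8: 8 + 4 = 12; next = 11
base 8: 11 = 8 + 3; at 9: 9 + 3 = 12; next = 11
base 9: 11 = 9 + 2; at 10: 10 + 2 = 12; next = 11
base 10: 11 = 10 + 1; at 11: 11 + 1 = 12; next = 11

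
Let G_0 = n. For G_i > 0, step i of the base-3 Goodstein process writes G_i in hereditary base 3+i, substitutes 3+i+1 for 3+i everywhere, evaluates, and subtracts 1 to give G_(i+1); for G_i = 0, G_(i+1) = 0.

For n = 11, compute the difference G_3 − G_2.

i=0: 11 = 3^2 + 2 (b=3); 3→4: 4^2 + 2 = 18; 18−1 = 17
i=1: 17 = 4^2 + 1 (b=4); 4→5: 5^2 + 1 = 26; 26−1 = 25
i=2: 25 = 5^2 (b=5); 5→6: 6^2 = 36; 36−1 = 35

10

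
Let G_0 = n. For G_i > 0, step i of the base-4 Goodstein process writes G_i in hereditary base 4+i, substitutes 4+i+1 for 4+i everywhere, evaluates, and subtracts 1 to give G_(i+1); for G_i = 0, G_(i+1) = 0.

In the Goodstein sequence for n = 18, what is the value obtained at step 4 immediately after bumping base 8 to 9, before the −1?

(0) 18|_4 = 4^2 + 2 ↦ 5^2 + 2|_5 = 27 ⇒ 26
(1) 26|_5 = 5^2 + 1 ↦ 6^2 + 1|_6 = 37 ⇒ 36
(2) 36|_6 = 6^2 ↦ 7^2|_7 = 49 ⇒ 48
(3) 48|_7 = 6·7 + 6 ↦ 6·8 + 6|_8 = 54 ⇒ 53
(4) 53|_8 = 6·8 + 5 ↦ 6·9 + 5|_9 = 59 ⇒ 58

59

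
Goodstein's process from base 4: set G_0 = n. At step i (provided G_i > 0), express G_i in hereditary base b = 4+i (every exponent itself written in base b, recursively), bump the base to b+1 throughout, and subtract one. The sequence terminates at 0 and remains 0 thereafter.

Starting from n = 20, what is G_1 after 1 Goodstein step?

29

base 4: 20 = 4^2 + 4; at 5: 5^2 + 5 = 30; next = 29
base 5: 29 = 5^2 + 4; at 6: 6^2 + 4 = 40; next = 39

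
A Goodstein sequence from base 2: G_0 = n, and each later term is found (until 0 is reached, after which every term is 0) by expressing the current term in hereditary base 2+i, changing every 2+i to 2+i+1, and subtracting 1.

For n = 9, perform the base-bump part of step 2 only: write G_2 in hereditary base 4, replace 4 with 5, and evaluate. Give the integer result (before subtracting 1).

9843

9 —HB2→ 2^(2 + 1) + 1 —bump→ 3^(3 + 1) + 1 = 82 —(−1)→ 81
81 —HB3→ 3^(3 + 1) —bump→ 4^(4 + 1) = 1024 —(−1)→ 1023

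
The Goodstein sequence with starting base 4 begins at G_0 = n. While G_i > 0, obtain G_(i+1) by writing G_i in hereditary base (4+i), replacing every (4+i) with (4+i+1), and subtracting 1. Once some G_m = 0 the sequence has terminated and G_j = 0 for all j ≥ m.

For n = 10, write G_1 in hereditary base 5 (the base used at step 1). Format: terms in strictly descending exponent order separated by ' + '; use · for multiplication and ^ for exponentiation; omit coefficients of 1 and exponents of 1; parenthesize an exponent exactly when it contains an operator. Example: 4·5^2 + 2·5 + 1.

[0] 10 ≡ 2·4 + 2 (base 4). Lift 5: 12. −1: 11.
[1] 11 ≡ 2·5 + 1 (base 5). Lift 6: 13. −1: 12.

2·5 + 1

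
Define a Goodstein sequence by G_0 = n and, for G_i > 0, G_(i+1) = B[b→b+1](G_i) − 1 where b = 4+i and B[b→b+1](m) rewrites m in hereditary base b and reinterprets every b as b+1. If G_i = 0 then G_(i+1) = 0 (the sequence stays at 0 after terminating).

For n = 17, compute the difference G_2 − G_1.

G_0=17  [base 4] 4^2 + 1  →[4↦5]→  5^2 + 1 = 26  −1 ⇒ G_1=25
G_1=25  [base 5] 5^2  →[5↦6]→  6^2 = 36  −1 ⇒ G_2=35

10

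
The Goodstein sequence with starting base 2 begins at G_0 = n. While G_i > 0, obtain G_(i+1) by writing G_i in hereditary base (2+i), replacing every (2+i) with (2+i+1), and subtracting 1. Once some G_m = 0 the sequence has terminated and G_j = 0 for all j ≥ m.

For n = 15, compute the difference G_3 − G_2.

17469

i=0: 15 = 2^(2 + 1) + 2^2 + 2 + 1 (b=2); 2→3: 3^(3 + 1) + 3^3 + 3 + 1 = 112; 112−1 = 111
i=1: 111 = 3^(3 + 1) + 3^3 + 3 (b=3); 3→4: 4^(4 + 1) + 4^4 + 4 = 1284; 1284−1 = 1283
i=2: 1283 = 4^(4 + 1) + 4^4 + 3 (b=4); 4→5: 5^(5 + 1) + 5^5 + 3 = 18753; 18753−1 = 18752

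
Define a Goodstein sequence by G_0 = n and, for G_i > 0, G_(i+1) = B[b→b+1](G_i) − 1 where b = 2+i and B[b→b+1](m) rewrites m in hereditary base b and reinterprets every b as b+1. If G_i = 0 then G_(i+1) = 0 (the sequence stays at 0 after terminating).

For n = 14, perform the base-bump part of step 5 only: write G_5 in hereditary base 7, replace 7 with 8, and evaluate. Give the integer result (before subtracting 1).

134404972

G_0=14  [base 2] 2^(2 + 1) + 2^2 + 2  →[2↦3]→  3^(3 + 1) + 3^3 + 3 = 111  −1 ⇒ G_1=110
G_1=110  [base 3] 3^(3 + 1) + 3^3 + 2  →[3↦4]→  4^(4 + 1) + 4^4 + 2 = 1282  −1 ⇒ G_2=1281
G_2=1281  [base 4] 4^(4 + 1) + 4^4 + 1  →[4↦5]→  5^(5 + 1) + 5^5 + 1 = 18751  −1 ⇒ G_3=18750
G_3=18750  [base 5] 5^(5 + 1) + 5^5  →[5↦6]→  6^(6 + 1) + 6^6 = 326592  −1 ⇒ G_4=326591
G_4=326591  [base 6] 6^(6 + 1) + 5·6^5 + 5·6^4 + 5·6^3 + 5·6^2 + 5·6 + 5  →[6↦7]→  7^(7 + 1) + 5·7^5 + 5·7^4 + 5·7^3 + 5·7^2 + 5·7 + 5 = 5862841  −1 ⇒ G_5=5862840
G_5=5862840  [base 7] 7^(7 + 1) + 5·7^5 + 5·7^4 + 5·7^3 + 5·7^2 + 5·7 + 4  →[7↦8]→  8^(8 + 1) + 5·8^5 + 5·8^4 + 5·8^3 + 5·8^2 + 5·8 + 4 = 134404972  −1 ⇒ G_6=134404971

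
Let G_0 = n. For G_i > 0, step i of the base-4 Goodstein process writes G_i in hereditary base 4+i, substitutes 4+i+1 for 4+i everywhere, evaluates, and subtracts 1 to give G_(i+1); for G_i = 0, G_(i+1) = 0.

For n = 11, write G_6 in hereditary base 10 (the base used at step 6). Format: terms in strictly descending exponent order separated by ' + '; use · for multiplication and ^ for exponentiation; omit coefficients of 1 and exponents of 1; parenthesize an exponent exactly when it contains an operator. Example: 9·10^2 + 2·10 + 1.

(0) 11|_4 = 2·4 + 3 ↦ 2·5 + 3|_5 = 13 ⇒ 12
(1) 12|_5 = 2·5 + 2 ↦ 2·6 + 2|_6 = 14 ⇒ 13
(2) 13|_6 = 2·6 + 1 ↦ 2·7 + 1|_7 = 15 ⇒ 14
(3) 14|_7 = 2·7 ↦ 2·8|_8 = 16 ⇒ 15
(4) 15|_8 = 8 + 7 ↦ 9 + 7|_9 = 16 ⇒ 15
(5) 15|_9 = 9 + 6 ↦ 10 + 6|_10 = 16 ⇒ 15
(6) 15|_10 = 10 + 5 ↦ 11 + 5|_11 = 16 ⇒ 15

10 + 5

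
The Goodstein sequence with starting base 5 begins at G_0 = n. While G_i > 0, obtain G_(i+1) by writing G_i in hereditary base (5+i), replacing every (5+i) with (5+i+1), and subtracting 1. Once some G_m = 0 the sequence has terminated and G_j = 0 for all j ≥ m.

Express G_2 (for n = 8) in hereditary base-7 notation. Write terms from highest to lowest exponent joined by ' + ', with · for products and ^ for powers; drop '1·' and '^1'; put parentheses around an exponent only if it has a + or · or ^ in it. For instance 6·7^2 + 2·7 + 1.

7 + 1

G_0=8  [base 5] 5 + 3  →[5↦6]→  6 + 3 = 9  −1 ⇒ G_1=8
G_1=8  [base 6] 6 + 2  →[6↦7]→  7 + 2 = 9  −1 ⇒ G_2=8
G_2=8  [base 7] 7 + 1  →[7↦8]→  8 + 1 = 9  −1 ⇒ G_3=8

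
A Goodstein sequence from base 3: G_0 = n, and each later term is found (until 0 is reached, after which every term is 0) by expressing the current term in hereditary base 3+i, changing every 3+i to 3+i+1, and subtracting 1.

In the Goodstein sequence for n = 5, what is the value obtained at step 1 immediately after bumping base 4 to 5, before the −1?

6

step 0: 5 = 3 + 2; sub 4 for 3: 4 + 2; = 6; G_1 = 6−1 = 5
step 1: 5 = 4 + 1; sub 5 for 4: 5 + 1; = 6; G_2 = 6−1 = 5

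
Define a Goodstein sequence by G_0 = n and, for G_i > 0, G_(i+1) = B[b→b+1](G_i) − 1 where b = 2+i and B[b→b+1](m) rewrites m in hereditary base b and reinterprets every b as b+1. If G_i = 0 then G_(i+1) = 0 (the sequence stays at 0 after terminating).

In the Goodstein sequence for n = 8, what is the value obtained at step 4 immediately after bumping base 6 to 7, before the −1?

1647196

8 —HB2→ 2^(2 + 1) —bump→ 3^(3 + 1) = 81 —(−1)→ 80
80 —HB3→ 2·3^3 + 2·3^2 + 2·3 + 2 —bump→ 2·4^4 + 2·4^2 + 2·4 + 2 = 554 —(−1)→ 553
553 —HB4→ 2·4^4 + 2·4^2 + 2·4 + 1 —bump→ 2·5^5 + 2·5^2 + 2·5 + 1 = 6311 —(−1)→ 6310
6310 —HB5→ 2·5^5 + 2·5^2 + 2·5 —bump→ 2·6^6 + 2·6^2 + 2·6 = 93396 —(−1)→ 93395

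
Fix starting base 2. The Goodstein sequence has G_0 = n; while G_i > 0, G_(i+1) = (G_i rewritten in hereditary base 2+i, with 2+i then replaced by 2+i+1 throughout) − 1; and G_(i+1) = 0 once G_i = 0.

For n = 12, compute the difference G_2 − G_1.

958

step 0: 12 = 2^(2 + 1) + 2^2; sub 3 for 2: 3^(3 + 1) + 3^3; = 108; G_1 = 108−1 = 107
step 1: 107 = 3^(3 + 1) + 2·3^2 + 2·3 + 2; sub 4 for 3: 4^(4 + 1) + 2·4^2 + 2·4 + 2; = 1066; G_2 = 1066−1 = 1065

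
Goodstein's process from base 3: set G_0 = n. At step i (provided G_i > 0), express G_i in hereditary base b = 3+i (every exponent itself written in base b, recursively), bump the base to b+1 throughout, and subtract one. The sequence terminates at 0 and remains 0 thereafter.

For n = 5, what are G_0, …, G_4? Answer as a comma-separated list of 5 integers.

5, 5, 5, 5, 4

G_0 = 5. HB_3(5) = 3 + 2. Bump = 6. G_1 = 5.
G_1 = 5. HB_4(5) = 4 + 1. Bump = 6. G_2 = 5.
G_2 = 5. HB_5(5) = 5. Bump = 6. G_3 = 5.
G_3 = 5. HB_6(5) = 5. Bump = 5. G_4 = 4.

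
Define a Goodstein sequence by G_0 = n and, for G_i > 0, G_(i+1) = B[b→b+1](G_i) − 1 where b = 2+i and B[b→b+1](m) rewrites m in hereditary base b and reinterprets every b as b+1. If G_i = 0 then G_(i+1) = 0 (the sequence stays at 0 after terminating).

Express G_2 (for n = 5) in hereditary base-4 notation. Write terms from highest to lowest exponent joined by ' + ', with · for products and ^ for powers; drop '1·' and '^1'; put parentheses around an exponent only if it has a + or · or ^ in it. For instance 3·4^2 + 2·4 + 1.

3·4^3 + 3·4^2 + 3·4 + 3

[0] 5 ≡ 2^2 + 1 (base 2). Lift 3: 28. −1: 27.
[1] 27 ≡ 3^3 (base 3). Lift 4: 256. −1: 255.
[2] 255 ≡ 3·4^3 + 3·4^2 + 3·4 + 3 (base 4). Lift 5: 468. −1: 467.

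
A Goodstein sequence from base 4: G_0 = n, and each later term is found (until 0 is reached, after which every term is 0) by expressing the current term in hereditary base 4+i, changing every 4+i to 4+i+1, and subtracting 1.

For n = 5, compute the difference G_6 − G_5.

-1

G_0 = 5. HB_4(5) = 4 + 1. Bump = 6. G_1 = 5.
G_1 = 5. HB_5(5) = 5. Bump = 6. G_2 = 5.
G_2 = 5. HB_6(5) = 5. Bump = 5. G_3 = 4.
G_3 = 4. HB_7(4) = 4. Bump = 4. G_4 = 3.
G_4 = 3. HB_8(3) = 3. Bump = 3. G_5 = 2.
G_5 = 2. HB_9(2) = 2. Bump = 2. G_6 = 1.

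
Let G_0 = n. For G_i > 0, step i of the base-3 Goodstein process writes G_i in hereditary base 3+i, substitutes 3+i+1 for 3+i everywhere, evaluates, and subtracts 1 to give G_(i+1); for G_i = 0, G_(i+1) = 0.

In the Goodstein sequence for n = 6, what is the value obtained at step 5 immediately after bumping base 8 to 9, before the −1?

7

G_0=6  [base 3] 2·3  →[3↦4]→  2·4 = 8  −1 ⇒ G_1=7
G_1=7  [base 4] 4 + 3  →[4↦5]→  5 + 3 = 8  −1 ⇒ G_2=7
G_2=7  [base 5] 5 + 2  →[5↦6]→  6 + 2 = 8  −1 ⇒ G_3=7
G_3=7  [base 6] 6 + 1  →[6↦7]→  7 + 1 = 8  −1 ⇒ G_4=7
G_4=7  [base 7] 7  →[7↦8]→  8 = 8  −1 ⇒ G_5=7
G_5=7  [base 8] 7  →[8↦9]→  7 = 7  −1 ⇒ G_6=6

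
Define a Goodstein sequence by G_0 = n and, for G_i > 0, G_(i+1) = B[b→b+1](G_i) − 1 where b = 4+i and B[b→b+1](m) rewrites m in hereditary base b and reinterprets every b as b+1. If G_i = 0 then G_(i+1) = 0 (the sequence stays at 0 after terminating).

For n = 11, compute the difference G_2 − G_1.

1

11 —HB4→ 2·4 + 3 —bump→ 2·5 + 3 = 13 —(−1)→ 12
12 —HB5→ 2·5 + 2 —bump→ 2·6 + 2 = 14 —(−1)→ 13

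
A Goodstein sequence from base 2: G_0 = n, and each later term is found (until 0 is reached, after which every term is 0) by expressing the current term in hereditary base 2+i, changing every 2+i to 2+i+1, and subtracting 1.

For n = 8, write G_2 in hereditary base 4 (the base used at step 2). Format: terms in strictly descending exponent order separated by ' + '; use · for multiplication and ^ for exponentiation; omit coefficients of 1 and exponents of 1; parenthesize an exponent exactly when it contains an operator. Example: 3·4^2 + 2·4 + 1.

8 —HB2→ 2^(2 + 1) —bump→ 3^(3 + 1) = 81 —(−1)→ 80
80 —HB3→ 2·3^3 + 2·3^2 + 2·3 + 2 —bump→ 2·4^4 + 2·4^2 + 2·4 + 2 = 554 —(−1)→ 553

2·4^4 + 2·4^2 + 2·4 + 1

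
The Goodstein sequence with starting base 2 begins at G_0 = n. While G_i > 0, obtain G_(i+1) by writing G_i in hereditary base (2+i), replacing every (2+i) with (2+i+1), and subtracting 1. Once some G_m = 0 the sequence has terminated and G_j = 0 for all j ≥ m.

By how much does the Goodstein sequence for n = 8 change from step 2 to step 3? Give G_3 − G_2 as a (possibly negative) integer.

5757

(0) 8|_2 = 2^(2 + 1) ↦ 3^(3 + 1)|_3 = 81 ⇒ 80
(1) 80|_3 = 2·3^3 + 2·3^2 + 2·3 + 2 ↦ 2·4^4 + 2·4^2 + 2·4 + 2|_4 = 554 ⇒ 553
(2) 553|_4 = 2·4^4 + 2·4^2 + 2·4 + 1 ↦ 2·5^5 + 2·5^2 + 2·5 + 1|_5 = 6311 ⇒ 6310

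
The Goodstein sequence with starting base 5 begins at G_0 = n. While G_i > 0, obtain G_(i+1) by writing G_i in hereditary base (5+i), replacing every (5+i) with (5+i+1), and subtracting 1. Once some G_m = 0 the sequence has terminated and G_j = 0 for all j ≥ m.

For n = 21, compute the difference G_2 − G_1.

3

i=0: 21 = 4·5 + 1 (b=5); 5→6: 4·6 + 1 = 25; 25−1 = 24
i=1: 24 = 4·6 (b=6); 6→7: 4·7 = 28; 28−1 = 27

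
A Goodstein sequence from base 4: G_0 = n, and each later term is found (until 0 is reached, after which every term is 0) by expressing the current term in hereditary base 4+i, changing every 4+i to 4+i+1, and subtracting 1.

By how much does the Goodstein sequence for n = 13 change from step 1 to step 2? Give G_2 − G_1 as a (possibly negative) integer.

G_0=13  [base 4] 3·4 + 1  →[4↦5]→  3·5 + 1 = 16  −1 ⇒ G_1=15
G_1=15  [base 5] 3·5  →[5↦6]→  3·6 = 18  −1 ⇒ G_2=17

2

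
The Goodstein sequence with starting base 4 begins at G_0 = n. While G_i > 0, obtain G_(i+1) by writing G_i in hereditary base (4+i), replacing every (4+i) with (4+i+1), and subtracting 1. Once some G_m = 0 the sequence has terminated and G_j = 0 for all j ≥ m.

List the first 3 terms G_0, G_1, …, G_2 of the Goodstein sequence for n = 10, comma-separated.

(0) 10|_4 = 2·4 + 2 ↦ 2·5 + 2|_5 = 12 ⇒ 11
(1) 11|_5 = 2·5 + 1 ↦ 2·6 + 1|_6 = 13 ⇒ 12

10, 11, 12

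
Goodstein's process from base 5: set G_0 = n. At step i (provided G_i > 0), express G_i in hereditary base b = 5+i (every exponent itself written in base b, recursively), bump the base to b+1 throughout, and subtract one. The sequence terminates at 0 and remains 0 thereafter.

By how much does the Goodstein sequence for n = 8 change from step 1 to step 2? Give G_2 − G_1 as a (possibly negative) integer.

0

step 0: 8 = 5 + 3; sub 6 for 5: 6 + 3; = 9; G_1 = 9−1 = 8
step 1: 8 = 6 + 2; sub 7 for 6: 7 + 2; = 9; G_2 = 9−1 = 8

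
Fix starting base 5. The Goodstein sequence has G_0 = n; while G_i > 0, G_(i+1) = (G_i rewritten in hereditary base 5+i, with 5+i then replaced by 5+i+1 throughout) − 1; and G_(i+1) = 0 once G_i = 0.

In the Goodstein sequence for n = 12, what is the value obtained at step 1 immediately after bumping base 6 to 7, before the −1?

15

(0) 12|_5 = 2·5 + 2 ↦ 2·6 + 2|_6 = 14 ⇒ 13
(1) 13|_6 = 2·6 + 1 ↦ 2·7 + 1|_7 = 15 ⇒ 14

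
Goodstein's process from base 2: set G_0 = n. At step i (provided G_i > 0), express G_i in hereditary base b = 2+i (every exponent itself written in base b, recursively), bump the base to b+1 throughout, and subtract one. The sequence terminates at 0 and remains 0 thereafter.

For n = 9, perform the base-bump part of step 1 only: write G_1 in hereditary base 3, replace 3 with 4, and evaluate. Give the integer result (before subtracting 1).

i=0: 9 = 2^(2 + 1) + 1 (b=2); 2→3: 3^(3 + 1) + 1 = 82; 82−1 = 81
i=1: 81 = 3^(3 + 1) (b=3); 3→4: 4^(4 + 1) = 1024; 1024−1 = 1023

1024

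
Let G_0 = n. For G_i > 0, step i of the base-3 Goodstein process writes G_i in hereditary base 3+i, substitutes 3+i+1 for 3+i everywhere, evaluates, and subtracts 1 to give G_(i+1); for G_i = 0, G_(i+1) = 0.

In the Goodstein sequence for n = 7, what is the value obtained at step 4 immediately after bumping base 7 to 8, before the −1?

10

G_0 = 7. HB_3(7) = 2·3 + 1. Bump = 9. G_1 = 8.
G_1 = 8. HB_4(8) = 2·4. Bump = 10. G_2 = 9.
G_2 = 9. HB_5(9) = 5 + 4. Bump = 10. G_3 = 9.
G_3 = 9. HB_6(9) = 6 + 3. Bump = 10. G_4 = 9.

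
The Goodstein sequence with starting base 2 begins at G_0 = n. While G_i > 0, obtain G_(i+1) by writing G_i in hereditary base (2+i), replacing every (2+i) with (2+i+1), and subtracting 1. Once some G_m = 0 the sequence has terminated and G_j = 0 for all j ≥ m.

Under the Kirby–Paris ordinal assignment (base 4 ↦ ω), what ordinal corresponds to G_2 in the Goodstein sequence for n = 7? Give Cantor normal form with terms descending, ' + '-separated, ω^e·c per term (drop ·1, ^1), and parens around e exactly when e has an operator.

[0] 7 ≡ 2^2 + 2 + 1 (base 2). Lift 3: 31. −1: 30.
[1] 30 ≡ 3^3 + 3 (base 3). Lift 4: 260. −1: 259.
[2] 259 ≡ 4^4 + 3 (base 4). Lift 5: 3128. −1: 3127.

ω^ω + 3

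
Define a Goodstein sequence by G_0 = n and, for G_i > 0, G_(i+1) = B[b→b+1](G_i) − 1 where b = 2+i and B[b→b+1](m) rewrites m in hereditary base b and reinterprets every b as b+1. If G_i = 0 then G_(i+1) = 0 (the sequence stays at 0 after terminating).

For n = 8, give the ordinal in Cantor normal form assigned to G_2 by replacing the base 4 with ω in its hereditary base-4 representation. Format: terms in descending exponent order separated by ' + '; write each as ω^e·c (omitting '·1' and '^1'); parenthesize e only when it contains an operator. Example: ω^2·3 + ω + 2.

base 2: 8 = 2^(2 + 1); at 3: 3^(3 + 1) = 81; next = 80
base 3: 80 = 2·3^3 + 2·3^2 + 2·3 + 2; at 4: 2·4^4 + 2·4^2 + 2·4 + 2 = 554; next = 553
base 4: 553 = 2·4^4 + 2·4^2 + 2·4 + 1; at 5: 2·5^5 + 2·5^2 + 2·5 + 1 = 6311; next = 6310

ω^ω·2 + ω^2·2 + ω·2 + 1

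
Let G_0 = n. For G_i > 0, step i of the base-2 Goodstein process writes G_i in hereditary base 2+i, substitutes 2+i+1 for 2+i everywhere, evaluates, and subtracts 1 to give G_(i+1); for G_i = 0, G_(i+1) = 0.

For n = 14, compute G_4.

326591

G_0 = 14. HB_2(14) = 2^(2 + 1) + 2^2 + 2. Bump = 111. G_1 = 110.
G_1 = 110. HB_3(110) = 3^(3 + 1) + 3^3 + 2. Bump = 1282. G_2 = 1281.
G_2 = 1281. HB_4(1281) = 4^(4 + 1) + 4^4 + 1. Bump = 18751. G_3 = 18750.
G_3 = 18750. HB_5(18750) = 5^(5 + 1) + 5^5. Bump = 326592. G_4 = 326591.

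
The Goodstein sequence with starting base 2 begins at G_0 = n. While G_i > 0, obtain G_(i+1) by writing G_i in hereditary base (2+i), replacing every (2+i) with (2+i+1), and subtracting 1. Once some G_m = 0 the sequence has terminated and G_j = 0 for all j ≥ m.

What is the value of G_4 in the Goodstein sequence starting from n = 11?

279937

i=0: 11 = 2^(2 + 1) + 2 + 1 (b=2); 2→3: 3^(3 + 1) + 3 + 1 = 85; 85−1 = 84
i=1: 84 = 3^(3 + 1) + 3 (b=3); 3→4: 4^(4 + 1) + 4 = 1028; 1028−1 = 1027
i=2: 1027 = 4^(4 + 1) + 3 (b=4); 4→5: 5^(5 + 1) + 3 = 15628; 15628−1 = 15627
i=3: 15627 = 5^(5 + 1) + 2 (b=5); 5→6: 6^(6 + 1) + 2 = 279938; 279938−1 = 279937
i=4: 279937 = 6^(6 + 1) + 1 (b=6); 6→7: 7^(7 + 1) + 1 = 5764802; 5764802−1 = 5764801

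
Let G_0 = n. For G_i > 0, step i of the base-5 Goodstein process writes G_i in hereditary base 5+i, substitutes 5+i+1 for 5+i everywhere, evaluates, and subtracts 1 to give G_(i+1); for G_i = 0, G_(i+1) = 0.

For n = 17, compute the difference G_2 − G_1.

[0] 17 ≡ 3·5 + 2 (base 5). Lift 6: 20. −1: 19.
[1] 19 ≡ 3·6 + 1 (base 6). Lift 7: 22. −1: 21.

2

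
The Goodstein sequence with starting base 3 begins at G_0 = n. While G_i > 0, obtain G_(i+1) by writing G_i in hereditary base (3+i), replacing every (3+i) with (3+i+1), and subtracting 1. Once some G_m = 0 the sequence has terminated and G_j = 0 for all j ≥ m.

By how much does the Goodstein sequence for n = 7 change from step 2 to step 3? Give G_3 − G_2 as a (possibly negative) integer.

[0] 7 ≡ 2·3 + 1 (base 3). Lift 4: 9. −1: 8.
[1] 8 ≡ 2·4 (base 4). Lift 5: 10. −1: 9.
[2] 9 ≡ 5 + 4 (base 5). Lift 6: 10. −1: 9.

0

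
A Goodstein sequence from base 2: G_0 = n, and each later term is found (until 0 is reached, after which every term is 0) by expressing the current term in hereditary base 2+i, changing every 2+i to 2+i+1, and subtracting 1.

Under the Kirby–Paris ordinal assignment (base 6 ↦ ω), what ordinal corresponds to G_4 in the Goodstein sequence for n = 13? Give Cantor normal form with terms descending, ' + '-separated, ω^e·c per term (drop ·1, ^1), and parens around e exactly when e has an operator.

ω^(ω + 1) + ω^3·3 + ω^2·3 + ω·3 + 1

G_0 = 13. HB_2(13) = 2^(2 + 1) + 2^2 + 1. Bump = 109. G_1 = 108.
G_1 = 108. HB_3(108) = 3^(3 + 1) + 3^3. Bump = 1280. G_2 = 1279.
G_2 = 1279. HB_4(1279) = 4^(4 + 1) + 3·4^3 + 3·4^2 + 3·4 + 3. Bump = 16093. G_3 = 16092.
G_3 = 16092. HB_5(16092) = 5^(5 + 1) + 3·5^3 + 3·5^2 + 3·5 + 2. Bump = 280712. G_4 = 280711.
G_4 = 280711. HB_6(280711) = 6^(6 + 1) + 3·6^3 + 3·6^2 + 3·6 + 1. Bump = 5765999. G_5 = 5765998.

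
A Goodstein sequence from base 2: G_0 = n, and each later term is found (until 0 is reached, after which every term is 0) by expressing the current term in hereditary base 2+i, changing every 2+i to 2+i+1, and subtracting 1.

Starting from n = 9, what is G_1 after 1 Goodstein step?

G_0 = 9. HB_2(9) = 2^(2 + 1) + 1. Bump = 82. G_1 = 81.
G_1 = 81. HB_3(81) = 3^(3 + 1). Bump = 1024. G_2 = 1023.

81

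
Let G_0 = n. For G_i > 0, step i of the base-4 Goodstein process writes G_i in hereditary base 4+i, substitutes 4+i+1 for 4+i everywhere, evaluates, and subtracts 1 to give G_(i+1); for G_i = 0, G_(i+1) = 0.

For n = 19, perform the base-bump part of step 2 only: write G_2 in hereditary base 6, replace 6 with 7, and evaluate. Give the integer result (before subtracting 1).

50

G_0=19  [base 4] 4^2 + 3  →[4↦5]→  5^2 + 3 = 28  −1 ⇒ G_1=27
G_1=27  [base 5] 5^2 + 2  →[5↦6]→  6^2 + 2 = 38  −1 ⇒ G_2=37
G_2=37  [base 6] 6^2 + 1  →[6↦7]→  7^2 + 1 = 50  −1 ⇒ G_3=49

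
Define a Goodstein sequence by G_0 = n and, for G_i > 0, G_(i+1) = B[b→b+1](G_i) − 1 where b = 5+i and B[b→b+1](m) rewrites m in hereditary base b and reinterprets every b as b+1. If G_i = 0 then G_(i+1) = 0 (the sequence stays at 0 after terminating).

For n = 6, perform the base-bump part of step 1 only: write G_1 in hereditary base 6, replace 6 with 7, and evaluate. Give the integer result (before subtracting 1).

7

base 5: 6 = 5 + 1; at 6: 6 + 1 = 7; next = 6
base 6: 6 = 6; at 7: 7 = 7; next = 6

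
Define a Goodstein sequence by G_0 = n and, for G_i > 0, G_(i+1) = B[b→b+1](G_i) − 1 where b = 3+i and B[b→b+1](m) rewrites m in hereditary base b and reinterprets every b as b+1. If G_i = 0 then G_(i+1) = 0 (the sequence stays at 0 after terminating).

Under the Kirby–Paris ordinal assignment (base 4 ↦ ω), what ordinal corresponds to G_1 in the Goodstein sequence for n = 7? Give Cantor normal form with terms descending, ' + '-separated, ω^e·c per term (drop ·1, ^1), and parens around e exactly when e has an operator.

ω·2

[0] 7 ≡ 2·3 + 1 (base 3). Lift 4: 9. −1: 8.
[1] 8 ≡ 2·4 (base 4). Lift 5: 10. −1: 9.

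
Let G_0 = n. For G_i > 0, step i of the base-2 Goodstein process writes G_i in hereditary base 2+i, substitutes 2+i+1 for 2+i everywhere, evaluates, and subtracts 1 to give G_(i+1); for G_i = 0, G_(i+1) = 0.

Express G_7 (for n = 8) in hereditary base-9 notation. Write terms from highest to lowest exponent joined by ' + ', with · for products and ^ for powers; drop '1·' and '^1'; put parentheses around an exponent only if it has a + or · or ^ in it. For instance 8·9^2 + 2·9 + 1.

step 0: 8 = 2^(2 + 1); sub 3 for 2: 3^(3 + 1); = 81; G_1 = 81−1 = 80
step 1: 80 = 2·3^3 + 2·3^2 + 2·3 + 2; sub 4 for 3: 2·4^4 + 2·4^2 + 2·4 + 2; = 554; G_2 = 554−1 = 553
step 2: 553 = 2·4^4 + 2·4^2 + 2·4 + 1; sub 5 for 4: 2·5^5 + 2·5^2 + 2·5 + 1; = 6311; G_3 = 6311−1 = 6310
step 3: 6310 = 2·5^5 + 2·5^2 + 2·5; sub 6 for 5: 2·6^6 + 2·6^2 + 2·6; = 93396; G_4 = 93396−1 = 93395
step 4: 93395 = 2·6^6 + 2·6^2 + 6 + 5; sub 7 for 6: 2·7^7 + 2·7^2 + 7 + 5; = 1647196; G_5 = 1647196−1 = 1647195
step 5: 1647195 = 2·7^7 + 2·7^2 + 7 + 4; sub 8 for 7: 2·8^8 + 2·8^2 + 8 + 4; = 33554572; G_6 = 33554572−1 = 33554571
step 6: 33554571 = 2·8^8 + 2·8^2 + 8 + 3; sub 9 for 8: 2·9^9 + 2·9^2 + 9 + 3; = 774841152; G_7 = 774841152−1 = 774841151
step 7: 774841151 = 2·9^9 + 2·9^2 + 9 + 2; sub 10 for 9: 2·10^10 + 2·10^2 + 10 + 2; = 20000000212; G_8 = 20000000212−1 = 20000000211

2·9^9 + 2·9^2 + 9 + 2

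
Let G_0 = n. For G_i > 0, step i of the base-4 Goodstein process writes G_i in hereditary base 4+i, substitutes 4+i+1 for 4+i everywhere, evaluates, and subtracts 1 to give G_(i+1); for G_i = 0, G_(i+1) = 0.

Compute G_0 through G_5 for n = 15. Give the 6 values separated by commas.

G_0=15  [base 4] 3·4 + 3  →[4↦5]→  3·5 + 3 = 18  −1 ⇒ G_1=17
G_1=17  [base 5] 3·5 + 2  →[5↦6]→  3·6 + 2 = 20  −1 ⇒ G_2=19
G_2=19  [base 6] 3·6 + 1  →[6↦7]→  3·7 + 1 = 22  −1 ⇒ G_3=21
G_3=21  [base 7] 3·7  →[7↦8]→  3·8 = 24  −1 ⇒ G_4=23
G_4=23  [base 8] 2·8 + 7  →[8↦9]→  2·9 + 7 = 25  −1 ⇒ G_5=24

15, 17, 19, 21, 23, 24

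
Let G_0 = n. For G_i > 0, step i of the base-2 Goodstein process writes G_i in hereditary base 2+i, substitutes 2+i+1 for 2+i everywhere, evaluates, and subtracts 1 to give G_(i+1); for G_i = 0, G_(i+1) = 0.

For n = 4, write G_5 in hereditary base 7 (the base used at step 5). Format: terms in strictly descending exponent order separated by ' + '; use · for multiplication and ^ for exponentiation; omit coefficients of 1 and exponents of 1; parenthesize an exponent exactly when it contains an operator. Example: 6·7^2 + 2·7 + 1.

[0] 4 ≡ 2^2 (base 2). Lift 3: 27. −1: 26.
[1] 26 ≡ 2·3^2 + 2·3 + 2 (base 3). Lift 4: 42. −1: 41.
[2] 41 ≡ 2·4^2 + 2·4 + 1 (base 4). Lift 5: 61. −1: 60.
[3] 60 ≡ 2·5^2 + 2·5 (base 5). Lift 6: 84. −1: 83.
[4] 83 ≡ 2·6^2 + 6 + 5 (base 6). Lift 7: 110. −1: 109.
[5] 109 ≡ 2·7^2 + 7 + 4 (base 7). Lift 8: 140. −1: 139.

2·7^2 + 7 + 4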